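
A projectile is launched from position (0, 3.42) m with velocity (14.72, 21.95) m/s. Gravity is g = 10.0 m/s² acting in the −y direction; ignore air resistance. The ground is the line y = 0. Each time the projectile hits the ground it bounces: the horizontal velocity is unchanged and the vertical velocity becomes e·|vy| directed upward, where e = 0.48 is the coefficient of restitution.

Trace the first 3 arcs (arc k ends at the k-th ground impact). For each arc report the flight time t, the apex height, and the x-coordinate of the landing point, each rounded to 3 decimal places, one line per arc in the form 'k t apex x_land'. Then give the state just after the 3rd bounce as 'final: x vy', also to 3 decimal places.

1 4.541 27.510 66.838
2 2.252 6.338 99.985
3 1.081 1.460 115.895
final: 115.895 2.594

Arc 1: start y=3.420, vy=21.950 → t=4.541, apex=27.510, x_land=66.838, impact vy=-23.456
  bounce: vy ← 0.48·23.456 = 11.259
Arc 2: start y=0.000, vy=11.259 → t=2.252, apex=6.338, x_land=99.985, impact vy=-11.259
  bounce: vy ← 0.48·11.259 = 5.404
Arc 3: start y=0.000, vy=5.404 → t=1.081, apex=1.460, x_land=115.895, impact vy=-5.404
  bounce: vy ← 0.48·5.404 = 2.594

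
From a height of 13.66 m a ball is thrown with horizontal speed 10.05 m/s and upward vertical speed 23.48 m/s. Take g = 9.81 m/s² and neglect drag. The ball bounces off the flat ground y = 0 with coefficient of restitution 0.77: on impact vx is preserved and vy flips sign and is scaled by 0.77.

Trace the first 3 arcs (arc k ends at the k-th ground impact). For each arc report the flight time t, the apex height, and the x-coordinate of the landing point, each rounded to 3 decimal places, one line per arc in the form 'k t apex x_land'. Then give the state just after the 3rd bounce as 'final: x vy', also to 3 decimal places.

1 5.311 41.759 53.378
2 4.493 24.759 98.537
3 3.460 14.680 133.310
final: 133.310 13.068

Arc 1: start y=13.660, vy=23.480 → t=5.311, apex=41.759, x_land=53.378, impact vy=-28.624
  bounce: vy ← 0.77·28.624 = 22.040
Arc 2: start y=0.000, vy=22.040 → t=4.493, apex=24.759, x_land=98.537, impact vy=-22.040
  bounce: vy ← 0.77·22.040 = 16.971
Arc 3: start y=0.000, vy=16.971 → t=3.460, apex=14.680, x_land=133.310, impact vy=-16.971
  bounce: vy ← 0.77·16.971 = 13.068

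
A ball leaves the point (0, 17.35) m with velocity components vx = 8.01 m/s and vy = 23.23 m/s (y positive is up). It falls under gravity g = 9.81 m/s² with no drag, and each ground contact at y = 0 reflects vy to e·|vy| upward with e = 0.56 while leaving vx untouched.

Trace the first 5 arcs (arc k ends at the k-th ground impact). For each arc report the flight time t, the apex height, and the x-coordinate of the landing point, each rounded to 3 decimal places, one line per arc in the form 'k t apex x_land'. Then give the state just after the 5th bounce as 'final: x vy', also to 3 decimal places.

Arc 1: start y=17.350, vy=23.230 → t=5.392, apex=44.854, x_land=43.190, impact vy=-29.665
  bounce: vy ← 0.56·29.665 = 16.613
Arc 2: start y=0.000, vy=16.613 → t=3.387, apex=14.066, x_land=70.319, impact vy=-16.613
  bounce: vy ← 0.56·16.613 = 9.303
Arc 3: start y=0.000, vy=9.303 → t=1.897, apex=4.411, x_land=85.511, impact vy=-9.303
  bounce: vy ← 0.56·9.303 = 5.210
Arc 4: start y=0.000, vy=5.210 → t=1.062, apex=1.383, x_land=94.019, impact vy=-5.210
  bounce: vy ← 0.56·5.210 = 2.917
Arc 5: start y=0.000, vy=2.917 → t=0.595, apex=0.434, x_land=98.783, impact vy=-2.917
  bounce: vy ← 0.56·2.917 = 1.634

1 5.392 44.854 43.190
2 3.387 14.066 70.319
3 1.897 4.411 85.511
4 1.062 1.383 94.019
5 0.595 0.434 98.783
final: 98.783 1.634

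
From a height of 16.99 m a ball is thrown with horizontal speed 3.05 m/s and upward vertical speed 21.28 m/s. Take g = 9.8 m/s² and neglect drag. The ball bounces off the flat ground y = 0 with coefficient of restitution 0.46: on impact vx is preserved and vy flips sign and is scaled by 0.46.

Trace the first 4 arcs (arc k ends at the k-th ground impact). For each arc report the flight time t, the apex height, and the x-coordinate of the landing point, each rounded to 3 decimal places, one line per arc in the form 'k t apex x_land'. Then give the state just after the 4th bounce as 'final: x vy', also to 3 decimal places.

1 5.032 40.094 15.347
2 2.632 8.484 23.374
3 1.211 1.795 27.066
4 0.557 0.380 28.765
final: 28.765 1.255

Arc 1: start y=16.990, vy=21.280 → t=5.032, apex=40.094, x_land=15.347, impact vy=-28.033
  bounce: vy ← 0.46·28.033 = 12.895
Arc 2: start y=0.000, vy=12.895 → t=2.632, apex=8.484, x_land=23.374, impact vy=-12.895
  bounce: vy ← 0.46·12.895 = 5.932
Arc 3: start y=0.000, vy=5.932 → t=1.211, apex=1.795, x_land=27.066, impact vy=-5.932
  bounce: vy ← 0.46·5.932 = 2.729
Arc 4: start y=0.000, vy=2.729 → t=0.557, apex=0.380, x_land=28.765, impact vy=-2.729
  bounce: vy ← 0.46·2.729 = 1.255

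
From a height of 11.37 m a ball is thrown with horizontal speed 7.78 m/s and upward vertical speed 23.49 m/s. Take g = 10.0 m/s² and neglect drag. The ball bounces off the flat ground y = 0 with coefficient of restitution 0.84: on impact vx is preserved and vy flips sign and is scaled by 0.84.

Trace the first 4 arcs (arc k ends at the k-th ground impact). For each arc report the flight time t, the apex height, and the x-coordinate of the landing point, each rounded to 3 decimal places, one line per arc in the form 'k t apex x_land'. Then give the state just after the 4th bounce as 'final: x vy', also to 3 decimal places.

1 5.140 38.959 39.992
2 4.690 27.489 76.477
3 3.939 19.397 107.124
4 3.309 13.686 132.867
final: 132.867 13.897

Arc 1: start y=11.370, vy=23.490 → t=5.140, apex=38.959, x_land=39.992, impact vy=-27.914
  bounce: vy ← 0.84·27.914 = 23.448
Arc 2: start y=0.000, vy=23.448 → t=4.690, apex=27.489, x_land=76.477, impact vy=-23.448
  bounce: vy ← 0.84·23.448 = 19.696
Arc 3: start y=0.000, vy=19.696 → t=3.939, apex=19.397, x_land=107.124, impact vy=-19.696
  bounce: vy ← 0.84·19.696 = 16.545
Arc 4: start y=0.000, vy=16.545 → t=3.309, apex=13.686, x_land=132.867, impact vy=-16.545
  bounce: vy ← 0.84·16.545 = 13.897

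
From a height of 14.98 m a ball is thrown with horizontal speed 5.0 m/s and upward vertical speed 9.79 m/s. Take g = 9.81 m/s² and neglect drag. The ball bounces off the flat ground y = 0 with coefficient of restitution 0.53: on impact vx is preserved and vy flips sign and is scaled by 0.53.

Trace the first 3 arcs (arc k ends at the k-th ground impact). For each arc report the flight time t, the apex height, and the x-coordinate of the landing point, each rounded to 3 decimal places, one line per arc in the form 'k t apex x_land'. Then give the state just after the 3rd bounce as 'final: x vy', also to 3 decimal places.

1 3.010 19.865 15.052
2 2.133 5.580 25.718
3 1.131 1.567 31.371
final: 31.371 2.939

Arc 1: start y=14.980, vy=9.790 → t=3.010, apex=19.865, x_land=15.052, impact vy=-19.742
  bounce: vy ← 0.53·19.742 = 10.463
Arc 2: start y=0.000, vy=10.463 → t=2.133, apex=5.580, x_land=25.718, impact vy=-10.463
  bounce: vy ← 0.53·10.463 = 5.546
Arc 3: start y=0.000, vy=5.546 → t=1.131, apex=1.567, x_land=31.371, impact vy=-5.546
  bounce: vy ← 0.53·5.546 = 2.939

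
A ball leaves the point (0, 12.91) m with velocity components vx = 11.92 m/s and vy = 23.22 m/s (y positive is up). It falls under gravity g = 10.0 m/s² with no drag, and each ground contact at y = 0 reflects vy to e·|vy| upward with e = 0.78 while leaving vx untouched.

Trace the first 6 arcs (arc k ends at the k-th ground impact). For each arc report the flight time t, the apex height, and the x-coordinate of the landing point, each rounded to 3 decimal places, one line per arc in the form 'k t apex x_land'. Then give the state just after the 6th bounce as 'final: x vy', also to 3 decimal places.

Arc 1: start y=12.910, vy=23.220 → t=5.146, apex=39.868, x_land=61.338, impact vy=-28.238
  bounce: vy ← 0.78·28.238 = 22.025
Arc 2: start y=0.000, vy=22.025 → t=4.405, apex=24.256, x_land=113.846, impact vy=-22.025
  bounce: vy ← 0.78·22.025 = 17.180
Arc 3: start y=0.000, vy=17.180 → t=3.436, apex=14.757, x_land=154.803, impact vy=-17.180
  bounce: vy ← 0.78·17.180 = 13.400
Arc 4: start y=0.000, vy=13.400 → t=2.680, apex=8.978, x_land=186.749, impact vy=-13.400
  bounce: vy ← 0.78·13.400 = 10.452
Arc 5: start y=0.000, vy=10.452 → t=2.090, apex=5.462, x_land=211.667, impact vy=-10.452
  bounce: vy ← 0.78·10.452 = 8.153
Arc 6: start y=0.000, vy=8.153 → t=1.631, apex=3.323, x_land=231.103, impact vy=-8.153
  bounce: vy ← 0.78·8.153 = 6.359

1 5.146 39.868 61.338
2 4.405 24.256 113.846
3 3.436 14.757 154.803
4 2.680 8.978 186.749
5 2.090 5.462 211.667
6 1.631 3.323 231.103
final: 231.103 6.359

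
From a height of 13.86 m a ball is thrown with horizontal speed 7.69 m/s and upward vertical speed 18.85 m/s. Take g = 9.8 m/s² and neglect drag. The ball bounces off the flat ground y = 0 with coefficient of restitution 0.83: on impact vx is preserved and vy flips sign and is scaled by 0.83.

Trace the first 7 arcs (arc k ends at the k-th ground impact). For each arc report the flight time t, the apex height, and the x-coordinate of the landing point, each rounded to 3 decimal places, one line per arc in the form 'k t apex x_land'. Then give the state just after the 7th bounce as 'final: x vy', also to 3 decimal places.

1 4.479 31.989 34.440
2 4.241 22.037 67.056
3 3.520 15.181 94.128
4 2.922 10.458 116.597
5 2.425 7.205 135.247
6 2.013 4.963 150.726
7 1.671 3.419 163.573
final: 163.573 6.795

Arc 1: start y=13.860, vy=18.850 → t=4.479, apex=31.989, x_land=34.440, impact vy=-25.040
  bounce: vy ← 0.83·25.040 = 20.783
Arc 2: start y=0.000, vy=20.783 → t=4.241, apex=22.037, x_land=67.056, impact vy=-20.783
  bounce: vy ← 0.83·20.783 = 17.250
Arc 3: start y=0.000, vy=17.250 → t=3.520, apex=15.181, x_land=94.128, impact vy=-17.250
  bounce: vy ← 0.83·17.250 = 14.317
Arc 4: start y=0.000, vy=14.317 → t=2.922, apex=10.458, x_land=116.597, impact vy=-14.317
  bounce: vy ← 0.83·14.317 = 11.883
Arc 5: start y=0.000, vy=11.883 → t=2.425, apex=7.205, x_land=135.247, impact vy=-11.883
  bounce: vy ← 0.83·11.883 = 9.863
Arc 6: start y=0.000, vy=9.863 → t=2.013, apex=4.963, x_land=150.726, impact vy=-9.863
  bounce: vy ← 0.83·9.863 = 8.186
Arc 7: start y=0.000, vy=8.186 → t=1.671, apex=3.419, x_land=163.573, impact vy=-8.186
  bounce: vy ← 0.83·8.186 = 6.795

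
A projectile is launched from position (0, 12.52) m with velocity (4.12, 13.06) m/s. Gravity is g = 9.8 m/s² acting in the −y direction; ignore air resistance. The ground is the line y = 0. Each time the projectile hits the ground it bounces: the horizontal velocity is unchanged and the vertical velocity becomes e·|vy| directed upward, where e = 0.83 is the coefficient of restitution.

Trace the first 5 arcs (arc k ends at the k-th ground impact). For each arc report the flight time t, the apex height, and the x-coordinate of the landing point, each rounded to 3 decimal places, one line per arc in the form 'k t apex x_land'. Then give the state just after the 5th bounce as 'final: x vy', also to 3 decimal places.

1 3.414 21.222 14.065
2 3.455 14.620 28.298
3 2.867 10.072 40.112
4 2.380 6.938 49.917
5 1.975 4.780 58.055
final: 58.055 8.034

Arc 1: start y=12.520, vy=13.060 → t=3.414, apex=21.222, x_land=14.065, impact vy=-20.395
  bounce: vy ← 0.83·20.395 = 16.928
Arc 2: start y=0.000, vy=16.928 → t=3.455, apex=14.620, x_land=28.298, impact vy=-16.928
  bounce: vy ← 0.83·16.928 = 14.050
Arc 3: start y=0.000, vy=14.050 → t=2.867, apex=10.072, x_land=40.112, impact vy=-14.050
  bounce: vy ← 0.83·14.050 = 11.662
Arc 4: start y=0.000, vy=11.662 → t=2.380, apex=6.938, x_land=49.917, impact vy=-11.662
  bounce: vy ← 0.83·11.662 = 9.679
Arc 5: start y=0.000, vy=9.679 → t=1.975, apex=4.780, x_land=58.055, impact vy=-9.679
  bounce: vy ← 0.83·9.679 = 8.034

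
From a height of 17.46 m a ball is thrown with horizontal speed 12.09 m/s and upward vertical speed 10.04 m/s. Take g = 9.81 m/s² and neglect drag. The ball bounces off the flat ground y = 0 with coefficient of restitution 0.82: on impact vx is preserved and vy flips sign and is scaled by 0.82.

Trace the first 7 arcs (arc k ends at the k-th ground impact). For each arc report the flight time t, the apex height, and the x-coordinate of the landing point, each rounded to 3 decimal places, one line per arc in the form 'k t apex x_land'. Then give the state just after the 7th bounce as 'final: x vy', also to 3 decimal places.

1 3.170 22.598 38.324
2 3.520 15.195 80.882
3 2.886 10.217 115.779
4 2.367 6.870 144.395
5 1.941 4.619 167.861
6 1.592 3.106 187.102
7 1.305 2.088 202.880
final: 202.880 5.249

Arc 1: start y=17.460, vy=10.040 → t=3.170, apex=22.598, x_land=38.324, impact vy=-21.056
  bounce: vy ← 0.82·21.056 = 17.266
Arc 2: start y=0.000, vy=17.266 → t=3.520, apex=15.195, x_land=80.882, impact vy=-17.266
  bounce: vy ← 0.82·17.266 = 14.158
Arc 3: start y=0.000, vy=14.158 → t=2.886, apex=10.217, x_land=115.779, impact vy=-14.158
  bounce: vy ← 0.82·14.158 = 11.610
Arc 4: start y=0.000, vy=11.610 → t=2.367, apex=6.870, x_land=144.395, impact vy=-11.610
  bounce: vy ← 0.82·11.610 = 9.520
Arc 5: start y=0.000, vy=9.520 → t=1.941, apex=4.619, x_land=167.861, impact vy=-9.520
  bounce: vy ← 0.82·9.520 = 7.806
Arc 6: start y=0.000, vy=7.806 → t=1.592, apex=3.106, x_land=187.102, impact vy=-7.806
  bounce: vy ← 0.82·7.806 = 6.401
Arc 7: start y=0.000, vy=6.401 → t=1.305, apex=2.088, x_land=202.880, impact vy=-6.401
  bounce: vy ← 0.82·6.401 = 5.249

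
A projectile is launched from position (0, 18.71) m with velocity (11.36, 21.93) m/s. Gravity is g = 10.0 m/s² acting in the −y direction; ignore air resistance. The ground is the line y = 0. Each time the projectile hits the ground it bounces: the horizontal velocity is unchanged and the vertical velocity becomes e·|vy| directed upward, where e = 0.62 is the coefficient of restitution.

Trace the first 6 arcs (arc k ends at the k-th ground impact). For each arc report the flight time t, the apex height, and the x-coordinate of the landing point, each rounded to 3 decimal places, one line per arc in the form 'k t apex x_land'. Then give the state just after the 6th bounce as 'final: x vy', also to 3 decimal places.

1 5.117 42.756 58.132
2 3.626 16.436 99.324
3 2.248 6.318 124.863
4 1.394 2.429 140.698
5 0.864 0.934 150.515
6 0.536 0.359 156.602
final: 156.602 1.661

Arc 1: start y=18.710, vy=21.930 → t=5.117, apex=42.756, x_land=58.132, impact vy=-29.243
  bounce: vy ← 0.62·29.243 = 18.130
Arc 2: start y=0.000, vy=18.130 → t=3.626, apex=16.436, x_land=99.324, impact vy=-18.130
  bounce: vy ← 0.62·18.130 = 11.241
Arc 3: start y=0.000, vy=11.241 → t=2.248, apex=6.318, x_land=124.863, impact vy=-11.241
  bounce: vy ← 0.62·11.241 = 6.969
Arc 4: start y=0.000, vy=6.969 → t=1.394, apex=2.429, x_land=140.698, impact vy=-6.969
  bounce: vy ← 0.62·6.969 = 4.321
Arc 5: start y=0.000, vy=4.321 → t=0.864, apex=0.934, x_land=150.515, impact vy=-4.321
  bounce: vy ← 0.62·4.321 = 2.679
Arc 6: start y=0.000, vy=2.679 → t=0.536, apex=0.359, x_land=156.602, impact vy=-2.679
  bounce: vy ← 0.62·2.679 = 1.661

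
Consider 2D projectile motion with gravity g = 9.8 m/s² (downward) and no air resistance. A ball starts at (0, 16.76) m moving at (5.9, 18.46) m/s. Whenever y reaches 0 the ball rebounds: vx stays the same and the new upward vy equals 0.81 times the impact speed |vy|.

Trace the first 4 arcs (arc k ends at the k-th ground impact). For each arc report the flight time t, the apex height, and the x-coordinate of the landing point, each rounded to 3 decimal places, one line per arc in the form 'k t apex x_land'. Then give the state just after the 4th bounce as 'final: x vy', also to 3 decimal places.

Arc 1: start y=16.760, vy=18.460 → t=4.523, apex=34.146, x_land=26.689, impact vy=-25.870
  bounce: vy ← 0.81·25.870 = 20.955
Arc 2: start y=0.000, vy=20.955 → t=4.277, apex=22.403, x_land=51.920, impact vy=-20.955
  bounce: vy ← 0.81·20.955 = 16.973
Arc 3: start y=0.000, vy=16.973 → t=3.464, apex=14.699, x_land=72.357, impact vy=-16.973
  bounce: vy ← 0.81·16.973 = 13.748
Arc 4: start y=0.000, vy=13.748 → t=2.806, apex=9.644, x_land=88.912, impact vy=-13.748
  bounce: vy ← 0.81·13.748 = 11.136

1 4.523 34.146 26.689
2 4.277 22.403 51.920
3 3.464 14.699 72.357
4 2.806 9.644 88.912
final: 88.912 11.136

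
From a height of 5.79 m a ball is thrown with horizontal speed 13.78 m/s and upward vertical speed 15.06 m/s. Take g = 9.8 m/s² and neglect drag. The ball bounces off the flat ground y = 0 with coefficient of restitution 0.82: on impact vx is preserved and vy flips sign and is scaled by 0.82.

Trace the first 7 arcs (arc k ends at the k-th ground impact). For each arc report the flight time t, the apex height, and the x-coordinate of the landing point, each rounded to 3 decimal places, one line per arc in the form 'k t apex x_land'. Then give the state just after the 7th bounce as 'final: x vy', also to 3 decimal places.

1 3.419 17.362 47.115
2 3.087 11.674 89.654
3 2.531 7.850 124.536
4 2.076 5.278 153.140
5 1.702 3.549 176.594
6 1.396 2.386 195.827
7 1.144 1.605 211.598
final: 211.598 4.599

Arc 1: start y=5.790, vy=15.060 → t=3.419, apex=17.362, x_land=47.115, impact vy=-18.447
  bounce: vy ← 0.82·18.447 = 15.126
Arc 2: start y=0.000, vy=15.126 → t=3.087, apex=11.674, x_land=89.654, impact vy=-15.126
  bounce: vy ← 0.82·15.126 = 12.404
Arc 3: start y=0.000, vy=12.404 → t=2.531, apex=7.850, x_land=124.536, impact vy=-12.404
  bounce: vy ← 0.82·12.404 = 10.171
Arc 4: start y=0.000, vy=10.171 → t=2.076, apex=5.278, x_land=153.140, impact vy=-10.171
  bounce: vy ← 0.82·10.171 = 8.340
Arc 5: start y=0.000, vy=8.340 → t=1.702, apex=3.549, x_land=176.594, impact vy=-8.340
  bounce: vy ← 0.82·8.340 = 6.839
Arc 6: start y=0.000, vy=6.839 → t=1.396, apex=2.386, x_land=195.827, impact vy=-6.839
  bounce: vy ← 0.82·6.839 = 5.608
Arc 7: start y=0.000, vy=5.608 → t=1.144, apex=1.605, x_land=211.598, impact vy=-5.608
  bounce: vy ← 0.82·5.608 = 4.599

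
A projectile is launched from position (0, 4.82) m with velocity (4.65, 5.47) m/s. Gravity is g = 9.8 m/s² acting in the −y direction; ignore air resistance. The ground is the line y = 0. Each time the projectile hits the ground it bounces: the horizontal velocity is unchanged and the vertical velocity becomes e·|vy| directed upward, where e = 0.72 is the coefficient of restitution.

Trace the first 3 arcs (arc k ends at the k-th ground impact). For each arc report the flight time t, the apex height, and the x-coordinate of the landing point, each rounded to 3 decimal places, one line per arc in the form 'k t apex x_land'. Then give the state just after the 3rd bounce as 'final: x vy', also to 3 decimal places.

Arc 1: start y=4.820, vy=5.470 → t=1.696, apex=6.347, x_land=7.888, impact vy=-11.153
  bounce: vy ← 0.72·11.153 = 8.030
Arc 2: start y=0.000, vy=8.030 → t=1.639, apex=3.290, x_land=15.508, impact vy=-8.030
  bounce: vy ← 0.72·8.030 = 5.782
Arc 3: start y=0.000, vy=5.782 → t=1.180, apex=1.706, x_land=20.995, impact vy=-5.782
  bounce: vy ← 0.72·5.782 = 4.163

1 1.696 6.347 7.888
2 1.639 3.290 15.508
3 1.180 1.706 20.995
final: 20.995 4.163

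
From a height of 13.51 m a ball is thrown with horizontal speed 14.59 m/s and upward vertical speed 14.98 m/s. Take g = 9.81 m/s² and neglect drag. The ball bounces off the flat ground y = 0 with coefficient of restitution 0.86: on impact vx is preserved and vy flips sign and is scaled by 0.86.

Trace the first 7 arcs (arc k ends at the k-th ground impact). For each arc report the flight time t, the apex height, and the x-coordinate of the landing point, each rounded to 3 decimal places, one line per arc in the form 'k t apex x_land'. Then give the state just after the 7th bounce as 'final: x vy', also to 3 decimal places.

Arc 1: start y=13.510, vy=14.980 → t=3.782, apex=24.947, x_land=55.183, impact vy=-22.124
  bounce: vy ← 0.86·22.124 = 19.027
Arc 2: start y=0.000, vy=19.027 → t=3.879, apex=18.451, x_land=111.778, impact vy=-19.027
  bounce: vy ← 0.86·19.027 = 16.363
Arc 3: start y=0.000, vy=16.363 → t=3.336, apex=13.646, x_land=160.449, impact vy=-16.363
  bounce: vy ← 0.86·16.363 = 14.072
Arc 4: start y=0.000, vy=14.072 → t=2.869, apex=10.093, x_land=202.307, impact vy=-14.072
  bounce: vy ← 0.86·14.072 = 12.102
Arc 5: start y=0.000, vy=12.102 → t=2.467, apex=7.465, x_land=238.304, impact vy=-12.102
  bounce: vy ← 0.86·12.102 = 10.408
Arc 6: start y=0.000, vy=10.408 → t=2.122, apex=5.521, x_land=269.262, impact vy=-10.408
  bounce: vy ← 0.86·10.408 = 8.951
Arc 7: start y=0.000, vy=8.951 → t=1.825, apex=4.083, x_land=295.886, impact vy=-8.951
  bounce: vy ← 0.86·8.951 = 7.698

1 3.782 24.947 55.183
2 3.879 18.451 111.778
3 3.336 13.646 160.449
4 2.869 10.093 202.307
5 2.467 7.465 238.304
6 2.122 5.521 269.262
7 1.825 4.083 295.886
final: 295.886 7.698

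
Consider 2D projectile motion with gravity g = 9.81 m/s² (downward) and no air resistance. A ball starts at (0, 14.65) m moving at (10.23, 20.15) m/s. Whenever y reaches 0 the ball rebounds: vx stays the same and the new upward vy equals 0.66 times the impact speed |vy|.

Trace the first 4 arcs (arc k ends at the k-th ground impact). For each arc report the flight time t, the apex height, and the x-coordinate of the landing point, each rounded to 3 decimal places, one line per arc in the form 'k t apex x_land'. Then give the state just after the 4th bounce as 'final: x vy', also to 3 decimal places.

1 4.738 35.344 48.474
2 3.543 15.396 84.722
3 2.339 6.706 108.646
4 1.543 2.921 124.436
final: 124.436 4.997

Arc 1: start y=14.650, vy=20.150 → t=4.738, apex=35.344, x_land=48.474, impact vy=-26.334
  bounce: vy ← 0.66·26.334 = 17.380
Arc 2: start y=0.000, vy=17.380 → t=3.543, apex=15.396, x_land=84.722, impact vy=-17.380
  bounce: vy ← 0.66·17.380 = 11.471
Arc 3: start y=0.000, vy=11.471 → t=2.339, apex=6.706, x_land=108.646, impact vy=-11.471
  bounce: vy ← 0.66·11.471 = 7.571
Arc 4: start y=0.000, vy=7.571 → t=1.543, apex=2.921, x_land=124.436, impact vy=-7.571
  bounce: vy ← 0.66·7.571 = 4.997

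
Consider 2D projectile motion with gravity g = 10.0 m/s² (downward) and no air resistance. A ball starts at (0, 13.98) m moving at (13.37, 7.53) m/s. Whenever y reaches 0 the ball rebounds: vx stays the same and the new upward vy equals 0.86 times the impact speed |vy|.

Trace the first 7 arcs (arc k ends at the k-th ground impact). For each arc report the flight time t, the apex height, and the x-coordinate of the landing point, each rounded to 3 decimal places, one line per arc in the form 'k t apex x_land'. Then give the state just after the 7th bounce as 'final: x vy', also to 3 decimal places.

Arc 1: start y=13.980, vy=7.530 → t=2.587, apex=16.815, x_land=34.586, impact vy=-18.339
  bounce: vy ← 0.86·18.339 = 15.771
Arc 2: start y=0.000, vy=15.771 → t=3.154, apex=12.436, x_land=76.758, impact vy=-15.771
  bounce: vy ← 0.86·15.771 = 13.563
Arc 3: start y=0.000, vy=13.563 → t=2.713, apex=9.198, x_land=113.026, impact vy=-13.563
  bounce: vy ← 0.86·13.563 = 11.664
Arc 4: start y=0.000, vy=11.664 → t=2.333, apex=6.803, x_land=144.216, impact vy=-11.664
  bounce: vy ← 0.86·11.664 = 10.031
Arc 5: start y=0.000, vy=10.031 → t=2.006, apex=5.031, x_land=171.040, impact vy=-10.031
  bounce: vy ← 0.86·10.031 = 8.627
Arc 6: start y=0.000, vy=8.627 → t=1.725, apex=3.721, x_land=194.109, impact vy=-8.627
  bounce: vy ← 0.86·8.627 = 7.419
Arc 7: start y=0.000, vy=7.419 → t=1.484, apex=2.752, x_land=213.947, impact vy=-7.419
  bounce: vy ← 0.86·7.419 = 6.380

1 2.587 16.815 34.586
2 3.154 12.436 76.758
3 2.713 9.198 113.026
4 2.333 6.803 144.216
5 2.006 5.031 171.040
6 1.725 3.721 194.109
7 1.484 2.752 213.947
final: 213.947 6.380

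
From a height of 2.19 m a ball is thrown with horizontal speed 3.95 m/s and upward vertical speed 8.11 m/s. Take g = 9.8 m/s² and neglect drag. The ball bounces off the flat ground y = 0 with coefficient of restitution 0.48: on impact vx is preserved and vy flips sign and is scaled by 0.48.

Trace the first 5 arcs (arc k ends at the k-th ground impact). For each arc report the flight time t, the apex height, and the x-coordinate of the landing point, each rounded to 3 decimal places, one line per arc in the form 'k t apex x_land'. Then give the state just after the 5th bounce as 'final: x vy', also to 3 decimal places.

Arc 1: start y=2.190, vy=8.110 → t=1.891, apex=5.546, x_land=7.471, impact vy=-10.426
  bounce: vy ← 0.48·10.426 = 5.004
Arc 2: start y=0.000, vy=5.004 → t=1.021, apex=1.278, x_land=11.505, impact vy=-5.004
  bounce: vy ← 0.48·5.004 = 2.402
Arc 3: start y=0.000, vy=2.402 → t=0.490, apex=0.294, x_land=13.442, impact vy=-2.402
  bounce: vy ← 0.48·2.402 = 1.153
Arc 4: start y=0.000, vy=1.153 → t=0.235, apex=0.068, x_land=14.371, impact vy=-1.153
  bounce: vy ← 0.48·1.153 = 0.553
Arc 5: start y=0.000, vy=0.553 → t=0.113, apex=0.016, x_land=14.817, impact vy=-0.553
  bounce: vy ← 0.48·0.553 = 0.266

1 1.891 5.546 7.471
2 1.021 1.278 11.505
3 0.490 0.294 13.442
4 0.235 0.068 14.371
5 0.113 0.016 14.817
final: 14.817 0.266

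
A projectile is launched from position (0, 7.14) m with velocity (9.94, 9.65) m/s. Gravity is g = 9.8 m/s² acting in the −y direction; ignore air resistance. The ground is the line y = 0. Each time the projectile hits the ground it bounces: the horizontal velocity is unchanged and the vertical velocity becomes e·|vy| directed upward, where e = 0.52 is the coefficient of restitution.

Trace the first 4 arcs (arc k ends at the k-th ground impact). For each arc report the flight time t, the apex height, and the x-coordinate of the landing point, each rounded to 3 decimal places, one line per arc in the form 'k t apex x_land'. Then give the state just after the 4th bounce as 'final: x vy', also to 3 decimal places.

Arc 1: start y=7.140, vy=9.650 → t=2.543, apex=11.891, x_land=25.272, impact vy=-15.267
  bounce: vy ← 0.52·15.267 = 7.939
Arc 2: start y=0.000, vy=7.939 → t=1.620, apex=3.215, x_land=41.376, impact vy=-7.939
  bounce: vy ← 0.52·7.939 = 4.128
Arc 3: start y=0.000, vy=4.128 → t=0.842, apex=0.869, x_land=49.751, impact vy=-4.128
  bounce: vy ← 0.52·4.128 = 2.147
Arc 4: start y=0.000, vy=2.147 → t=0.438, apex=0.235, x_land=54.105, impact vy=-2.147
  bounce: vy ← 0.52·2.147 = 1.116

1 2.543 11.891 25.272
2 1.620 3.215 41.376
3 0.842 0.869 49.751
4 0.438 0.235 54.105
final: 54.105 1.116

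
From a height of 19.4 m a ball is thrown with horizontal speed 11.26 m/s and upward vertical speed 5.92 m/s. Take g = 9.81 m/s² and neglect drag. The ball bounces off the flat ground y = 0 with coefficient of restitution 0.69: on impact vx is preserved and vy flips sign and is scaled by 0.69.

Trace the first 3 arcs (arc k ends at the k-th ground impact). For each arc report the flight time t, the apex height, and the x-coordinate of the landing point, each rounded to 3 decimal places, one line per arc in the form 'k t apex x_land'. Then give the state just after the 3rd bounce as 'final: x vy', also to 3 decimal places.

1 2.682 21.186 30.197
2 2.868 10.087 62.491
3 1.979 4.802 84.774
final: 84.774 6.698

Arc 1: start y=19.400, vy=5.920 → t=2.682, apex=21.186, x_land=30.197, impact vy=-20.388
  bounce: vy ← 0.69·20.388 = 14.068
Arc 2: start y=0.000, vy=14.068 → t=2.868, apex=10.087, x_land=62.491, impact vy=-14.068
  bounce: vy ← 0.69·14.068 = 9.707
Arc 3: start y=0.000, vy=9.707 → t=1.979, apex=4.802, x_land=84.774, impact vy=-9.707
  bounce: vy ← 0.69·9.707 = 6.698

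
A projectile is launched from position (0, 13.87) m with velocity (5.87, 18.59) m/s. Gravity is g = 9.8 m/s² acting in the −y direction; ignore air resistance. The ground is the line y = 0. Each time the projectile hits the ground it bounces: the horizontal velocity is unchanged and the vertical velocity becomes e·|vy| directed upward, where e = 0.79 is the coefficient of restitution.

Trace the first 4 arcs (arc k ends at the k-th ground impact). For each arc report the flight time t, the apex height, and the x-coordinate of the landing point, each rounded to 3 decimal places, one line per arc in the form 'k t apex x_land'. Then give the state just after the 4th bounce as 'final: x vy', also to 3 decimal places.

Arc 1: start y=13.870, vy=18.590 → t=4.432, apex=31.502, x_land=26.019, impact vy=-24.848
  bounce: vy ← 0.79·24.848 = 19.630
Arc 2: start y=0.000, vy=19.630 → t=4.006, apex=19.660, x_land=49.535, impact vy=-19.630
  bounce: vy ← 0.79·19.630 = 15.508
Arc 3: start y=0.000, vy=15.508 → t=3.165, apex=12.270, x_land=68.113, impact vy=-15.508
  bounce: vy ← 0.79·15.508 = 12.251
Arc 4: start y=0.000, vy=12.251 → t=2.500, apex=7.658, x_land=82.789, impact vy=-12.251
  bounce: vy ← 0.79·12.251 = 9.678

1 4.432 31.502 26.019
2 4.006 19.660 49.535
3 3.165 12.270 68.113
4 2.500 7.658 82.789
final: 82.789 9.678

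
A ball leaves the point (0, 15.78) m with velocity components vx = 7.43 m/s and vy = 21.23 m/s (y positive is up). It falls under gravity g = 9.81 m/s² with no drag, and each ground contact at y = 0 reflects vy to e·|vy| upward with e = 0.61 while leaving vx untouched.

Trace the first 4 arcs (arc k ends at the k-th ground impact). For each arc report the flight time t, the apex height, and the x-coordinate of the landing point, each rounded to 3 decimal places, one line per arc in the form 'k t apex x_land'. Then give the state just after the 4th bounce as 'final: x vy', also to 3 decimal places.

1 4.975 38.752 36.964
2 3.429 14.420 62.442
3 2.092 5.366 77.984
4 1.276 1.997 87.465
final: 87.465 3.818

Arc 1: start y=15.780, vy=21.230 → t=4.975, apex=38.752, x_land=36.964, impact vy=-27.574
  bounce: vy ← 0.61·27.574 = 16.820
Arc 2: start y=0.000, vy=16.820 → t=3.429, apex=14.420, x_land=62.442, impact vy=-16.820
  bounce: vy ← 0.61·16.820 = 10.260
Arc 3: start y=0.000, vy=10.260 → t=2.092, apex=5.366, x_land=77.984, impact vy=-10.260
  bounce: vy ← 0.61·10.260 = 6.259
Arc 4: start y=0.000, vy=6.259 → t=1.276, apex=1.997, x_land=87.465, impact vy=-6.259
  bounce: vy ← 0.61·6.259 = 3.818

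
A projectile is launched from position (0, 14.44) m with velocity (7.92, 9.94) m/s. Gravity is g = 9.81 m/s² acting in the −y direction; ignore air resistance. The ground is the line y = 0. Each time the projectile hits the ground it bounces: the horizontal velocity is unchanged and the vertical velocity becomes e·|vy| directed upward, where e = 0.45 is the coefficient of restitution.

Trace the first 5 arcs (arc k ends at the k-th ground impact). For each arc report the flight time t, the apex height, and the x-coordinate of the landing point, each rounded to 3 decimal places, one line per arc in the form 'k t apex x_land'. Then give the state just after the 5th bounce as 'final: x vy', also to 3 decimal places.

Arc 1: start y=14.440, vy=9.940 → t=3.006, apex=19.476, x_land=23.807, impact vy=-19.548
  bounce: vy ← 0.45·19.548 = 8.797
Arc 2: start y=0.000, vy=8.797 → t=1.793, apex=3.944, x_land=38.010, impact vy=-8.797
  bounce: vy ← 0.45·8.797 = 3.958
Arc 3: start y=0.000, vy=3.958 → t=0.807, apex=0.799, x_land=44.402, impact vy=-3.958
  bounce: vy ← 0.45·3.958 = 1.781
Arc 4: start y=0.000, vy=1.781 → t=0.363, apex=0.162, x_land=47.278, impact vy=-1.781
  bounce: vy ← 0.45·1.781 = 0.802
Arc 5: start y=0.000, vy=0.802 → t=0.163, apex=0.033, x_land=48.572, impact vy=-0.802
  bounce: vy ← 0.45·0.802 = 0.361

1 3.006 19.476 23.807
2 1.793 3.944 38.010
3 0.807 0.799 44.402
4 0.363 0.162 47.278
5 0.163 0.033 48.572
final: 48.572 0.361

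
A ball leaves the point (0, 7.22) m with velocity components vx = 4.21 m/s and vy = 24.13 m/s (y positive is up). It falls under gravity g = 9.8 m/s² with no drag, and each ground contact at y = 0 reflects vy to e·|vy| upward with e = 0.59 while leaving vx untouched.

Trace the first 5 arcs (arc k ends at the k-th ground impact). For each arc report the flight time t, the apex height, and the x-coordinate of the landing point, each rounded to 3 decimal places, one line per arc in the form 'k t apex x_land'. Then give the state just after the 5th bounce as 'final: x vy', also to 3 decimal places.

1 5.207 36.927 21.923
2 3.239 12.854 35.561
3 1.911 4.475 43.607
4 1.128 1.558 48.354
5 0.665 0.542 51.155
final: 51.155 1.923

Arc 1: start y=7.220, vy=24.130 → t=5.207, apex=36.927, x_land=21.923, impact vy=-26.903
  bounce: vy ← 0.59·26.903 = 15.873
Arc 2: start y=0.000, vy=15.873 → t=3.239, apex=12.854, x_land=35.561, impact vy=-15.873
  bounce: vy ← 0.59·15.873 = 9.365
Arc 3: start y=0.000, vy=9.365 → t=1.911, apex=4.475, x_land=43.607, impact vy=-9.365
  bounce: vy ← 0.59·9.365 = 5.525
Arc 4: start y=0.000, vy=5.525 → t=1.128, apex=1.558, x_land=48.354, impact vy=-5.525
  bounce: vy ← 0.59·5.525 = 3.260
Arc 5: start y=0.000, vy=3.260 → t=0.665, apex=0.542, x_land=51.155, impact vy=-3.260
  bounce: vy ← 0.59·3.260 = 1.923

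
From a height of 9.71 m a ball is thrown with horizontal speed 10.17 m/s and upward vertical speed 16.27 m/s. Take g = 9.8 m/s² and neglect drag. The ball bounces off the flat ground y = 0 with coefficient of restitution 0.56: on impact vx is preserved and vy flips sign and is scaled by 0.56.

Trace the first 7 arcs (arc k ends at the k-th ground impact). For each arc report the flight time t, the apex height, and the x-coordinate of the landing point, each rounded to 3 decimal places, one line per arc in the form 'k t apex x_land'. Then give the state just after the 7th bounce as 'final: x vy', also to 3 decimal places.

Arc 1: start y=9.710, vy=16.270 → t=3.837, apex=23.216, x_land=39.021, impact vy=-21.331
  bounce: vy ← 0.56·21.331 = 11.946
Arc 2: start y=0.000, vy=11.946 → t=2.438, apex=7.280, x_land=63.814, impact vy=-11.946
  bounce: vy ← 0.56·11.946 = 6.690
Arc 3: start y=0.000, vy=6.690 → t=1.365, apex=2.283, x_land=77.698, impact vy=-6.690
  bounce: vy ← 0.56·6.690 = 3.746
Arc 4: start y=0.000, vy=3.746 → t=0.765, apex=0.716, x_land=85.474, impact vy=-3.746
  bounce: vy ← 0.56·3.746 = 2.098
Arc 5: start y=0.000, vy=2.098 → t=0.428, apex=0.225, x_land=89.828, impact vy=-2.098
  bounce: vy ← 0.56·2.098 = 1.175
Arc 6: start y=0.000, vy=1.175 → t=0.240, apex=0.070, x_land=92.266, impact vy=-1.175
  bounce: vy ← 0.56·1.175 = 0.658
Arc 7: start y=0.000, vy=0.658 → t=0.134, apex=0.022, x_land=93.631, impact vy=-0.658
  bounce: vy ← 0.56·0.658 = 0.368

1 3.837 23.216 39.021
2 2.438 7.280 63.814
3 1.365 2.283 77.698
4 0.765 0.716 85.474
5 0.428 0.225 89.828
6 0.240 0.070 92.266
7 0.134 0.022 93.631
final: 93.631 0.368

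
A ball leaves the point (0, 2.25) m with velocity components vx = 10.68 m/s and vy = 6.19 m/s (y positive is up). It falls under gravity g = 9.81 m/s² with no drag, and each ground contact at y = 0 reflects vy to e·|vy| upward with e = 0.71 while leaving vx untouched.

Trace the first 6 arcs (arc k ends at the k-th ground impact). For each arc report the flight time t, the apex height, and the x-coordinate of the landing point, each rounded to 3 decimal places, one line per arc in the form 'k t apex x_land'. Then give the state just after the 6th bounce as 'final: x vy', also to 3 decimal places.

1 1.557 4.203 16.625
2 1.314 2.119 30.663
3 0.933 1.068 40.631
4 0.663 0.538 47.707
5 0.470 0.271 52.732
6 0.334 0.137 56.299
final: 56.299 1.163

Arc 1: start y=2.250, vy=6.190 → t=1.557, apex=4.203, x_land=16.625, impact vy=-9.081
  bounce: vy ← 0.71·9.081 = 6.447
Arc 2: start y=0.000, vy=6.447 → t=1.314, apex=2.119, x_land=30.663, impact vy=-6.447
  bounce: vy ← 0.71·6.447 = 4.578
Arc 3: start y=0.000, vy=4.578 → t=0.933, apex=1.068, x_land=40.631, impact vy=-4.578
  bounce: vy ← 0.71·4.578 = 3.250
Arc 4: start y=0.000, vy=3.250 → t=0.663, apex=0.538, x_land=47.707, impact vy=-3.250
  bounce: vy ← 0.71·3.250 = 2.308
Arc 5: start y=0.000, vy=2.308 → t=0.470, apex=0.271, x_land=52.732, impact vy=-2.308
  bounce: vy ← 0.71·2.308 = 1.638
Arc 6: start y=0.000, vy=1.638 → t=0.334, apex=0.137, x_land=56.299, impact vy=-1.638
  bounce: vy ← 0.71·1.638 = 1.163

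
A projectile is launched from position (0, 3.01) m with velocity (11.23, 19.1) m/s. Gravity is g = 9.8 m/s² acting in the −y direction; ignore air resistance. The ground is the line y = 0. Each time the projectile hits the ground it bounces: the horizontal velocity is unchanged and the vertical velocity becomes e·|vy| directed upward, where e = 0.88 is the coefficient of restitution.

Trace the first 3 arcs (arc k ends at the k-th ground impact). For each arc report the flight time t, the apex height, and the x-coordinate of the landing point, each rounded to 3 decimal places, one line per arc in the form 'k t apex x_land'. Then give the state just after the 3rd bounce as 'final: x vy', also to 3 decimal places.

1 4.050 21.623 45.478
2 3.697 16.745 86.997
3 3.254 12.967 123.534
final: 123.534 14.029

Arc 1: start y=3.010, vy=19.100 → t=4.050, apex=21.623, x_land=45.478, impact vy=-20.587
  bounce: vy ← 0.88·20.587 = 18.116
Arc 2: start y=0.000, vy=18.116 → t=3.697, apex=16.745, x_land=86.997, impact vy=-18.116
  bounce: vy ← 0.88·18.116 = 15.942
Arc 3: start y=0.000, vy=15.942 → t=3.254, apex=12.967, x_land=123.534, impact vy=-15.942
  bounce: vy ← 0.88·15.942 = 14.029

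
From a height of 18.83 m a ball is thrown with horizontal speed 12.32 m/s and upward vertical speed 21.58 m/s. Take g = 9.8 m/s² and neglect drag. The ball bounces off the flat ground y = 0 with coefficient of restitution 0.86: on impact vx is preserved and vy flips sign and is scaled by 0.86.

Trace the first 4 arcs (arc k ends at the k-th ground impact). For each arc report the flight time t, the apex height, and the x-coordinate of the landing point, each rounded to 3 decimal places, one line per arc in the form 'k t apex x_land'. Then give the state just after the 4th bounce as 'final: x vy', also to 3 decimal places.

1 5.150 42.590 63.451
2 5.071 31.500 125.924
3 4.361 23.297 179.651
4 3.750 17.231 225.857
final: 225.857 15.804

Arc 1: start y=18.830, vy=21.580 → t=5.150, apex=42.590, x_land=63.451, impact vy=-28.892
  bounce: vy ← 0.86·28.892 = 24.847
Arc 2: start y=0.000, vy=24.847 → t=5.071, apex=31.500, x_land=125.924, impact vy=-24.847
  bounce: vy ← 0.86·24.847 = 21.369
Arc 3: start y=0.000, vy=21.369 → t=4.361, apex=23.297, x_land=179.651, impact vy=-21.369
  bounce: vy ← 0.86·21.369 = 18.377
Arc 4: start y=0.000, vy=18.377 → t=3.750, apex=17.231, x_land=225.857, impact vy=-18.377
  bounce: vy ← 0.86·18.377 = 15.804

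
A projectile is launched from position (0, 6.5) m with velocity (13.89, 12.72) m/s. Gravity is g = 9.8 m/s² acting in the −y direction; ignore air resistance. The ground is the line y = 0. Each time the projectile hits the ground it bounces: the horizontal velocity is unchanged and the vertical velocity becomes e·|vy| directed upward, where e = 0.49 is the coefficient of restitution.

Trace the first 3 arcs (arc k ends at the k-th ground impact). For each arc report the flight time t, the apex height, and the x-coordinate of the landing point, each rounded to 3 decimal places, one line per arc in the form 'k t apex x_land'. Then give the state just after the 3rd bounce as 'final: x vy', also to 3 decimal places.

Arc 1: start y=6.500, vy=12.720 → t=3.033, apex=14.755, x_land=42.132, impact vy=-17.006
  bounce: vy ← 0.49·17.006 = 8.333
Arc 2: start y=0.000, vy=8.333 → t=1.701, apex=3.543, x_land=65.753, impact vy=-8.333
  bounce: vy ← 0.49·8.333 = 4.083
Arc 3: start y=0.000, vy=4.083 → t=0.833, apex=0.851, x_land=77.327, impact vy=-4.083
  bounce: vy ← 0.49·4.083 = 2.001

1 3.033 14.755 42.132
2 1.701 3.543 65.753
3 0.833 0.851 77.327
final: 77.327 2.001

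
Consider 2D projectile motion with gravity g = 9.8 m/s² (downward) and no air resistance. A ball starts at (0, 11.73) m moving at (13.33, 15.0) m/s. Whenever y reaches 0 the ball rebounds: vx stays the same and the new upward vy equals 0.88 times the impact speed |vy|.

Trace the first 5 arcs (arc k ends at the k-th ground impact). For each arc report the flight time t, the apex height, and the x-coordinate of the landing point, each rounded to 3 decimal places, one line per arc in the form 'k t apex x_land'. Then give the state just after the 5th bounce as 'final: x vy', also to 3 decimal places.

Arc 1: start y=11.730, vy=15.000 → t=3.707, apex=23.210, x_land=49.414, impact vy=-21.329
  bounce: vy ← 0.88·21.329 = 18.769
Arc 2: start y=0.000, vy=18.769 → t=3.830, apex=17.974, x_land=100.474, impact vy=-18.769
  bounce: vy ← 0.88·18.769 = 16.517
Arc 3: start y=0.000, vy=16.517 → t=3.371, apex=13.919, x_land=145.407, impact vy=-16.517
  bounce: vy ← 0.88·16.517 = 14.535
Arc 4: start y=0.000, vy=14.535 → t=2.966, apex=10.779, x_land=184.947, impact vy=-14.535
  bounce: vy ← 0.88·14.535 = 12.791
Arc 5: start y=0.000, vy=12.791 → t=2.610, apex=8.347, x_land=219.743, impact vy=-12.791
  bounce: vy ← 0.88·12.791 = 11.256

1 3.707 23.210 49.414
2 3.830 17.974 100.474
3 3.371 13.919 145.407
4 2.966 10.779 184.947
5 2.610 8.347 219.743
final: 219.743 11.256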